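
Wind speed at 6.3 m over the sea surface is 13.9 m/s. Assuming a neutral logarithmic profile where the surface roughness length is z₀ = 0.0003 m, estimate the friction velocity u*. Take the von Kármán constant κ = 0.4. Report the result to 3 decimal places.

u* ≈ 0.559 m/s

Log law: V(z) = (u*/κ) · ln(z/z₀) ⇒ u* = κ · V / ln(z/z₀)
u* = 0.4 × 13.9 / ln(6.3/0.0003) = 0.4 × 13.9 / 9.9523
   = 5.5600 / 9.9523 = 0.5587 m/s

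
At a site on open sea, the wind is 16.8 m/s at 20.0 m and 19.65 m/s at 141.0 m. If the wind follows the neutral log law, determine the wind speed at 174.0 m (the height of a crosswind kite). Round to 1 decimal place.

20.0 m/s

Log law: V ∝ ln(z/z₀). From the pair, with r = V₁/V₂ = 0.85496,
ln z₀ = (ln z₁ − r·ln z₂)/(1 − r) = (2.9957 − 0.85496×4.9488)/0.14504 = -8.5169 → z₀ = 0.0002001 m
V₃ = V₁ · ln(z₃/z₀)/ln(z₁/z₀) = 16.8 × 13.6759/11.5126 = 19.9569 m/s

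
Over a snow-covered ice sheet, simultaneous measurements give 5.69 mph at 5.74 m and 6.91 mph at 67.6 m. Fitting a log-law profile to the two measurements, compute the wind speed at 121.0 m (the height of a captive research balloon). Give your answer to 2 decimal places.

Log law: V ∝ ln(z/z₀). From the pair, with r = V₁/V₂ = 0.82344,
ln z₀ = (ln z₁ − r·ln z₂)/(1 − r) = (1.7475 − 0.82344×4.2136)/0.17656 = -9.7545 → z₀ = 0.00005803 m
V₃ = V₁ · ln(z₃/z₀)/ln(z₁/z₀) = 5.69 × 14.5503/11.5020 = 7.1980 mph

7.20 mph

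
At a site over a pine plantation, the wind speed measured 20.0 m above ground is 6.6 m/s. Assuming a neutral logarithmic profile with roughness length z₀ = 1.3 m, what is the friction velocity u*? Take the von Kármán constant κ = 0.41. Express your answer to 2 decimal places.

u* ≈ 0.99 m/s

Log law: V(z) = (u*/κ) · ln(z/z₀) ⇒ u* = κ · V / ln(z/z₀)
u* = 0.41 × 6.6 / ln(20.0/1.3) = 0.41 × 6.6 / 2.7334
   = 2.7060 / 2.7334 = 0.9900 m/s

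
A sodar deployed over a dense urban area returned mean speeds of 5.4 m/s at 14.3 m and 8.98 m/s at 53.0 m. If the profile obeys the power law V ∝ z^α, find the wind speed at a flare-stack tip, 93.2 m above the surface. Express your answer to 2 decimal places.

11.18 m/s

First find α: α = ln(V₂/V₁)/ln(z₂/z₁) = ln(8.98/5.4)/ln(53.0/14.3) = 0.50860/1.31003 = 0.3882
Extrapolate from 53.0 m to 93.2 m: V₃ = 8.98 × (93.2/53.0)^0.3882 = 8.98 × 1.2450 = 11.1802 m/s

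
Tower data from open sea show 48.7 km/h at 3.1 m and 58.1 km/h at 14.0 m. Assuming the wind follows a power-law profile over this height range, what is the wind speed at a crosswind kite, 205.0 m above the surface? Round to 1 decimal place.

79.5 km/h

First find α: α = ln(V₂/V₁)/ln(z₂/z₁) = ln(58.1/48.7)/ln(14.0/3.1) = 0.17649/1.50766 = 0.1171
Extrapolate from 14.0 m to 205.0 m: V₃ = 58.1 × (205.0/14.0)^0.1171 = 58.1 × 1.3691 = 79.5472 km/h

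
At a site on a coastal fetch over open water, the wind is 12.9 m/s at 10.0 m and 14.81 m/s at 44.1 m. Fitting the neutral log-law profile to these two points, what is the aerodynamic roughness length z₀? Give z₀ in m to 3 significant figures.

Log law: V(z) ∝ ln(z/z₀). With r = V₁/V₂ = 12.9/14.81 = 0.87103,
r · ln(z₂/z₀) = ln(z₁/z₀) ⇒ ln z₀ = (ln z₁ − r·ln z₂)/(1 − r)
ln z₀ = (2.30259 − 0.87103×3.78646) / 0.12897 = -7.7194
z₀ = exp(-7.7194) = 0.0004441 m

z₀ ≈ 0.000444 m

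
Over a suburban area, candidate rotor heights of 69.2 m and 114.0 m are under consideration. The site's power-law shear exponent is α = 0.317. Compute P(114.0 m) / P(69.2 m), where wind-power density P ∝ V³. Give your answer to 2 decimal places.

Speed ratio: V_B/V_A = (z_B/z_A)^α = (114.0/69.2)^0.317 = (1.6474)^0.317 = 1.17145
Power-density ratio: P_B/P_A = (V_B/V_A)³ = (1.17145)³ = 1.60759

1.61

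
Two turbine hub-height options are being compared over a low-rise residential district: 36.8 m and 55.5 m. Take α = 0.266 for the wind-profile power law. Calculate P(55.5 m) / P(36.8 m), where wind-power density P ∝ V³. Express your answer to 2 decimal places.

1.39

Speed ratio: V_B/V_A = (z_B/z_A)^α = (55.5/36.8)^0.266 = (1.5082)^0.266 = 1.11549
Power-density ratio: P_B/P_A = (V_B/V_A)³ = (1.11549)³ = 1.38803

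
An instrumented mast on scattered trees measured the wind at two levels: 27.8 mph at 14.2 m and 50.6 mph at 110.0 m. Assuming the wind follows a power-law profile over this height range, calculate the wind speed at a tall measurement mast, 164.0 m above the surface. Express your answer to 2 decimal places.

First find α: α = ln(V₂/V₁)/ln(z₂/z₁) = ln(50.6/27.8)/ln(110.0/14.2) = 0.59892/2.04724 = 0.2925
Extrapolate from 110.0 m to 164.0 m: V₃ = 50.6 × (164.0/110.0)^0.2925 = 50.6 × 1.1239 = 56.8713 mph

56.87 mph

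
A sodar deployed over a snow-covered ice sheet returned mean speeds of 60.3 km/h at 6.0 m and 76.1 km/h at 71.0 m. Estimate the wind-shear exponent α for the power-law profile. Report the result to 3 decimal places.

α ≈ 0.094

Power law: V₂/V₁ = (z₂/z₁)^α ⇒ α = ln(V₂/V₁) / ln(z₂/z₁)
α = ln(76.1/60.3) / ln(71.0/6.0) = ln(1.2620) / ln(11.8333)
  = 0.23272 / 2.47092 = 0.09418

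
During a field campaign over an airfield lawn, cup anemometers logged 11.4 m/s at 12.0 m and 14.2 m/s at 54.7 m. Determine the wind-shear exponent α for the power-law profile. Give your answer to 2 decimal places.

Power law: V₂/V₁ = (z₂/z₁)^α ⇒ α = ln(V₂/V₁) / ln(z₂/z₁)
α = ln(14.2/11.4) / ln(54.7/12.0) = ln(1.2456) / ln(4.5583)
  = 0.21963 / 1.51696 = 0.14478

α ≈ 0.14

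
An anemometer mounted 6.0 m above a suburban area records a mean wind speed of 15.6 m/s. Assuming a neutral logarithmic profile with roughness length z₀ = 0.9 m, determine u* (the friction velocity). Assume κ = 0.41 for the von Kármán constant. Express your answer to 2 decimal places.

u* ≈ 3.37 m/s

Log law: V(z) = (u*/κ) · ln(z/z₀) ⇒ u* = κ · V / ln(z/z₀)
u* = 0.41 × 15.6 / ln(6.0/0.9) = 0.41 × 15.6 / 1.8971
   = 6.3960 / 1.8971 = 3.3714 m/s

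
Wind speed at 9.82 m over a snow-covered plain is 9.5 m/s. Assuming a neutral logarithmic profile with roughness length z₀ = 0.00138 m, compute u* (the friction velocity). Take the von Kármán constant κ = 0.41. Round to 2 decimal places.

Log law: V(z) = (u*/κ) · ln(z/z₀) ⇒ u* = κ · V / ln(z/z₀)
u* = 0.41 × 9.5 / ln(9.82/0.00138) = 0.41 × 9.5 / 8.8701
   = 3.8950 / 8.8701 = 0.4391 m/s

u* ≈ 0.44 m/s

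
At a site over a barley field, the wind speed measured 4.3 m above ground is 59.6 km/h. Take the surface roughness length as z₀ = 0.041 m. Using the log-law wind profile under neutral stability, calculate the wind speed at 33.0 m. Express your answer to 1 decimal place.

Log law: V(z) ∝ ln(z/z₀), so V₂/V₁ = ln(z₂/z₀) / ln(z₁/z₀).
ln(33.0/0.041) = 6.6907, ln(4.3/0.041) = 4.6528
V₂ = 59.6 × 6.6907/4.6528 = 59.6 × 1.4380 = 85.7044 km/h

85.7 km/h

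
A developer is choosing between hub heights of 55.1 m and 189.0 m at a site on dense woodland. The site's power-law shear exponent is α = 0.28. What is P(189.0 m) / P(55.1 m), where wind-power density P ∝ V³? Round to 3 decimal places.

2.816

Speed ratio: V_B/V_A = (z_B/z_A)^α = (189.0/55.1)^0.28 = (3.4301)^0.28 = 1.41217
Power-density ratio: P_B/P_A = (V_B/V_A)³ = (1.41217)³ = 2.81618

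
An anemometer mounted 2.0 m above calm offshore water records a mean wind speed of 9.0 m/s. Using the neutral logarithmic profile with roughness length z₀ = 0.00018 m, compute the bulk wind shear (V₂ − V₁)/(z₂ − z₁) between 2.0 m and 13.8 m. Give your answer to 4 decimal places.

Log law: V₂ = V₁ · ln(z₂/z₀)/ln(z₁/z₀) = 9.0 × 11.2472/9.3157 = 10.8661 m/s
ΔV/Δz = (10.8661 − 9.0)/(13.8 − 2.0) = 1.8661/11.8000 = 0.15814 m/s/m

0.1581 m/s/m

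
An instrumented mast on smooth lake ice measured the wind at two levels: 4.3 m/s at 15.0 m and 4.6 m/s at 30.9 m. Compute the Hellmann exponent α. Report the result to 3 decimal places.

α ≈ 0.093

Power law: V₂/V₁ = (z₂/z₁)^α ⇒ α = ln(V₂/V₁) / ln(z₂/z₁)
α = ln(4.6/4.3) / ln(30.9/15.0) = ln(1.0698) / ln(2.0600)
  = 0.06744 / 0.72271 = 0.09332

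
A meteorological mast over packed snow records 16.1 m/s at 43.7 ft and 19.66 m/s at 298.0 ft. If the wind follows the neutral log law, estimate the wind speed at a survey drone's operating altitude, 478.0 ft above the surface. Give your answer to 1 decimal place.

20.5 m/s

Log law: V ∝ ln(z/z₀). From the pair, with r = V₁/V₂ = 0.81892,
ln z₀ = (ln z₁ − r·ln z₂)/(1 − r) = (3.7773 − 0.81892×5.6971)/0.18108 = -4.9046 → z₀ = 0.007412 ft
V₃ = V₁ · ln(z₃/z₀)/ln(z₁/z₀) = 16.1 × 11.0743/8.6820 = 20.5362 m/s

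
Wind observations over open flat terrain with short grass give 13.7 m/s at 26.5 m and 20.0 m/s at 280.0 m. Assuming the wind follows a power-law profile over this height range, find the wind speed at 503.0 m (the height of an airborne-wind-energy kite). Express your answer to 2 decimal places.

21.97 m/s

First find α: α = ln(V₂/V₁)/ln(z₂/z₁) = ln(20.0/13.7)/ln(280.0/26.5) = 0.37834/2.35764 = 0.1605
Extrapolate from 280.0 m to 503.0 m: V₃ = 20.0 × (503.0/280.0)^0.1605 = 20.0 × 1.0986 = 21.9713 m/s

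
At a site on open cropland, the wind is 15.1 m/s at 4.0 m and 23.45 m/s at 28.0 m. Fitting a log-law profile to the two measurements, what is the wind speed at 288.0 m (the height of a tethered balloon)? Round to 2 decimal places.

33.45 m/s

Log law: V ∝ ln(z/z₀). From the pair, with r = V₁/V₂ = 0.64392,
ln z₀ = (ln z₁ − r·ln z₂)/(1 − r) = (1.3863 − 0.64392×3.3322)/0.35608 = -2.1327 → z₀ = 0.1185 m
V₃ = V₁ · ln(z₃/z₀)/ln(z₁/z₀) = 15.1 × 7.7956/3.5190 = 33.4514 m/s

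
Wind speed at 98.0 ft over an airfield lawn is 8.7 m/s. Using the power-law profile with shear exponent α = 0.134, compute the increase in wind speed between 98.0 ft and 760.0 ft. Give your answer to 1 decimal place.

2.7 m/s

Power law: V₂ = V₁ · (z₂/z₁)^α = 8.7 × (7.7551)^0.134 = 11.4479 m/s
ΔV = 11.4479 − 8.7 = 2.7479 m/s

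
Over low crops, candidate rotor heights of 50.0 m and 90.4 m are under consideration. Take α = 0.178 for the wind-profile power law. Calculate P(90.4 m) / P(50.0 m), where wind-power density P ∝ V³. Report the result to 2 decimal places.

Speed ratio: V_B/V_A = (z_B/z_A)^α = (90.4/50.0)^0.178 = (1.8080)^0.178 = 1.11117
Power-density ratio: P_B/P_A = (V_B/V_A)³ = (1.11117)³ = 1.37197

1.37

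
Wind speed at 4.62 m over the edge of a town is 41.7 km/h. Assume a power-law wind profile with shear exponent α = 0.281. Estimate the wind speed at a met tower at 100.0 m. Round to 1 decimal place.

98.9 km/h

Power-law profile: V₂ = V₁ · (z₂/z₁)^α
V₂ = 41.7 × (100.0/4.62)^0.281 = 41.7 × (21.6450)^0.281
    = 41.7 × 2.3727 = 98.9399 km/h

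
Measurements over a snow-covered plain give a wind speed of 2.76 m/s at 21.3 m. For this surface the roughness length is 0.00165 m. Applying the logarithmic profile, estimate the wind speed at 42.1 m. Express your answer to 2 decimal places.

Log law: V(z) ∝ ln(z/z₀), so V₂/V₁ = ln(z₂/z₀) / ln(z₁/z₀).
ln(42.1/0.00165) = 10.1470, ln(21.3/0.00165) = 9.4657
V₂ = 2.76 × 10.1470/9.4657 = 2.76 × 1.0720 = 2.9587 m/s

2.96 m/s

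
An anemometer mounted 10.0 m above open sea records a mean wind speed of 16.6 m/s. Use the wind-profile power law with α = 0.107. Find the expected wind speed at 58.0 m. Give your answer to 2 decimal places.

20.04 m/s

Power-law profile: V₂ = V₁ · (z₂/z₁)^α
V₂ = 16.6 × (58.0/10.0)^0.107 = 16.6 × (5.8000)^0.107
    = 16.6 × 1.2069 = 20.0353 m/s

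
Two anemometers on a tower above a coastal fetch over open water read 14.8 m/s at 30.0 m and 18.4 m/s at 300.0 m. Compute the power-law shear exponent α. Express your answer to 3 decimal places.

Power law: V₂/V₁ = (z₂/z₁)^α ⇒ α = ln(V₂/V₁) / ln(z₂/z₁)
α = ln(18.4/14.8) / ln(300.0/30.0) = ln(1.2432) / ln(10.0000)
  = 0.21772 / 2.30259 = 0.09456

α ≈ 0.095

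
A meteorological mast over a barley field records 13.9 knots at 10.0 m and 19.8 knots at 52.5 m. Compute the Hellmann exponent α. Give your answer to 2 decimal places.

α ≈ 0.21

Power law: V₂/V₁ = (z₂/z₁)^α ⇒ α = ln(V₂/V₁) / ln(z₂/z₁)
α = ln(19.8/13.9) / ln(52.5/10.0) = ln(1.4245) / ln(5.2500)
  = 0.35379 / 1.65823 = 0.21336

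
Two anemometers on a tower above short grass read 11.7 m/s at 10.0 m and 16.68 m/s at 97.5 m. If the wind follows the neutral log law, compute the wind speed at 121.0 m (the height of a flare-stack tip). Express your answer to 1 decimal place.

17.2 m/s

Log law: V ∝ ln(z/z₀). From the pair, with r = V₁/V₂ = 0.70144,
ln z₀ = (ln z₁ − r·ln z₂)/(1 − r) = (2.3026 − 0.70144×4.5799)/0.29856 = -3.0476 → z₀ = 0.04747 m
V₃ = V₁ · ln(z₃/z₀)/ln(z₁/z₀) = 11.7 × 7.8434/5.3502 = 17.1522 m/s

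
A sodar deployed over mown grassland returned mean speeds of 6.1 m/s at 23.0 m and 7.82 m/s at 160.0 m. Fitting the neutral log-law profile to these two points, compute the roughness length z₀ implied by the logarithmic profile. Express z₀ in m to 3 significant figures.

Log law: V(z) ∝ ln(z/z₀). With r = V₁/V₂ = 6.1/7.82 = 0.78005,
r · ln(z₂/z₀) = ln(z₁/z₀) ⇒ ln z₀ = (ln z₁ − r·ln z₂)/(1 − r)
ln z₀ = (3.13549 − 0.78005×5.07517) / 0.21995 = -3.7436
z₀ = exp(-3.7436) = 0.02367 m

z₀ ≈ 0.0237 m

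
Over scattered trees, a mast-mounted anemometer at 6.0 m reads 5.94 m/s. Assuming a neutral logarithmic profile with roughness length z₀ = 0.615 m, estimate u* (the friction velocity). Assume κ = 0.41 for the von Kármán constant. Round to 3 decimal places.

u* ≈ 1.069 m/s

Log law: V(z) = (u*/κ) · ln(z/z₀) ⇒ u* = κ · V / ln(z/z₀)
u* = 0.41 × 5.94 / ln(6.0/0.615) = 0.41 × 5.94 / 2.2779
   = 2.4354 / 2.2779 = 1.0691 m/s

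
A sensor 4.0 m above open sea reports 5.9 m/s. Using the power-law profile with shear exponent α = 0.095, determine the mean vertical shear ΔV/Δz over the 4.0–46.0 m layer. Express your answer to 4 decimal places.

0.0367 m/s/m

Power law: V₂ = V₁ · (z₂/z₁)^α = 5.9 × (11.5000)^0.095 = 7.4408 m/s
ΔV/Δz = (7.4408 − 5.9)/(46.0 − 4.0) = 1.5408/42.0000 = 0.03669 m/s/m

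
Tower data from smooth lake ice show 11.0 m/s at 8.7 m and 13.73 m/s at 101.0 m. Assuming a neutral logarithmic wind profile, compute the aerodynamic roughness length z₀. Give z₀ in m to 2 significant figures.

z₀ ≈ 0.00045 m

Log law: V(z) ∝ ln(z/z₀). With r = V₁/V₂ = 11.0/13.73 = 0.80117,
r · ln(z₂/z₀) = ln(z₁/z₀) ⇒ ln z₀ = (ln z₁ − r·ln z₂)/(1 − r)
ln z₀ = (2.16332 − 0.80117×4.61512) / 0.19883 = -7.7157
z₀ = exp(-7.7157) = 0.0004458 m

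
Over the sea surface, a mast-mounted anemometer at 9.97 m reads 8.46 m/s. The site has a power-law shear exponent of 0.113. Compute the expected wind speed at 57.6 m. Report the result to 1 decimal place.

10.3 m/s

Power-law profile: V₂ = V₁ · (z₂/z₁)^α
V₂ = 8.46 × (57.6/9.97)^0.113 = 8.46 × (5.7773)^0.113
    = 8.46 × 1.2192 = 10.3144 m/s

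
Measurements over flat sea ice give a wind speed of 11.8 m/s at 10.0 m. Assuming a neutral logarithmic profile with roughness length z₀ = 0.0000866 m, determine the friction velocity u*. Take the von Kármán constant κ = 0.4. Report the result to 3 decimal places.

u* ≈ 0.405 m/s

Log law: V(z) = (u*/κ) · ln(z/z₀) ⇒ u* = κ · V / ln(z/z₀)
u* = 0.4 × 11.8 / ln(10.0/0.0000866) = 0.4 × 11.8 / 11.6568
   = 4.7200 / 11.6568 = 0.4049 m/s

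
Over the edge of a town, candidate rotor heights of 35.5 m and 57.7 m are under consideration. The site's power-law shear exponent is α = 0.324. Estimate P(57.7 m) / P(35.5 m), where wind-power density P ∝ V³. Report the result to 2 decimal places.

Speed ratio: V_B/V_A = (z_B/z_A)^α = (57.7/35.5)^0.324 = (1.6254)^0.324 = 1.17043
Power-density ratio: P_B/P_A = (V_B/V_A)³ = (1.17043)³ = 1.60340

1.60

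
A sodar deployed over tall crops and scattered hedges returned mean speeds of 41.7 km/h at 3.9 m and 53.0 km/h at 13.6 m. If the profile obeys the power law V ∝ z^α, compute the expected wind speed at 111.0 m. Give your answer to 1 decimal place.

First find α: α = ln(V₂/V₁)/ln(z₂/z₁) = ln(53.0/41.7)/ln(13.6/3.9) = 0.23979/1.24909 = 0.1920
Extrapolate from 13.6 m to 111.0 m: V₃ = 53.0 × (111.0/13.6)^0.1920 = 53.0 × 1.4964 = 79.3072 km/h

79.3 km/h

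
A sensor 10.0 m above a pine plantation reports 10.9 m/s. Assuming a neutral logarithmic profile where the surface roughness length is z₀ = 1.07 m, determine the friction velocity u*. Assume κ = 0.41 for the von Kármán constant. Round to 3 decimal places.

Log law: V(z) = (u*/κ) · ln(z/z₀) ⇒ u* = κ · V / ln(z/z₀)
u* = 0.41 × 10.9 / ln(10.0/1.07) = 0.41 × 10.9 / 2.2349
   = 4.4690 / 2.2349 = 1.9996 m/s

u* ≈ 2.000 m/s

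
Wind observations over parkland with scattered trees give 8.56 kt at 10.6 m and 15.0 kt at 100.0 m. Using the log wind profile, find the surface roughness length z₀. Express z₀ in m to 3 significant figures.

z₀ ≈ 0.537 m

Log law: V(z) ∝ ln(z/z₀). With r = V₁/V₂ = 8.56/15.0 = 0.57067,
r · ln(z₂/z₀) = ln(z₁/z₀) ⇒ ln z₀ = (ln z₁ − r·ln z₂)/(1 − r)
ln z₀ = (2.36085 − 0.57067×4.60517) / 0.42933 = -0.6223
z₀ = exp(-0.6223) = 0.5367 m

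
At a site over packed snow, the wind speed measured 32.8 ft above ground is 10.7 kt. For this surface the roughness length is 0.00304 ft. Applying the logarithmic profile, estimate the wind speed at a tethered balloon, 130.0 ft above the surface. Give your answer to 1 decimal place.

Log law: V(z) ∝ ln(z/z₀), so V₂/V₁ = ln(z₂/z₀) / ln(z₁/z₀).
ln(130.0/0.00304) = 10.6634, ln(32.8/0.00304) = 9.2863
V₂ = 10.7 × 10.6634/9.2863 = 10.7 × 1.1483 = 12.2867 kt

12.3 kt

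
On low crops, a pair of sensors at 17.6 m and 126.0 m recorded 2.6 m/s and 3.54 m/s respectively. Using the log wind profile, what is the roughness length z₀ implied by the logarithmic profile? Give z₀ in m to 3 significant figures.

z₀ ≈ 0.0760 m

Log law: V(z) ∝ ln(z/z₀). With r = V₁/V₂ = 2.6/3.54 = 0.73446,
r · ln(z₂/z₀) = ln(z₁/z₀) ⇒ ln z₀ = (ln z₁ − r·ln z₂)/(1 − r)
ln z₀ = (2.86790 − 0.73446×4.83628) / 0.26554 = -2.5766
z₀ = exp(-2.5766) = 0.07603 m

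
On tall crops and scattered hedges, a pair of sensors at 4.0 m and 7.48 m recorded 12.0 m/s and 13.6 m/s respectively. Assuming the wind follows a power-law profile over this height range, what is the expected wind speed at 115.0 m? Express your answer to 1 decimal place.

First find α: α = ln(V₂/V₁)/ln(z₂/z₁) = ln(13.6/12.0)/ln(7.48/4.0) = 0.12516/0.62594 = 0.2000
Extrapolate from 7.48 m to 115.0 m: V₃ = 13.6 × (115.0/7.48)^0.2000 = 13.6 × 1.7271 = 23.4883 m/s

23.5 m/s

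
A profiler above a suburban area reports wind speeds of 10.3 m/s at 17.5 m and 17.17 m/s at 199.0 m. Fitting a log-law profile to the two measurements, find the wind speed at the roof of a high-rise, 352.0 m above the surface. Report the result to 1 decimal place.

Log law: V ∝ ln(z/z₀). From the pair, with r = V₁/V₂ = 0.59988,
ln z₀ = (ln z₁ − r·ln z₂)/(1 − r) = (2.8622 − 0.59988×5.2933)/0.40012 = -0.7827 → z₀ = 0.4572 m
V₃ = V₁ · ln(z₃/z₀)/ln(z₁/z₀) = 10.3 × 6.6463/3.6449 = 18.7817 m/s

18.8 m/s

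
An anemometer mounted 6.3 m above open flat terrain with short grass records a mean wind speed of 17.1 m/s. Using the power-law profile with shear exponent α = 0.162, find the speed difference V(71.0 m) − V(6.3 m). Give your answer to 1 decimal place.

8.2 m/s

Power law: V₂ = V₁ · (z₂/z₁)^α = 17.1 × (11.2698)^0.162 = 25.3167 m/s
ΔV = 25.3167 − 17.1 = 8.2167 m/s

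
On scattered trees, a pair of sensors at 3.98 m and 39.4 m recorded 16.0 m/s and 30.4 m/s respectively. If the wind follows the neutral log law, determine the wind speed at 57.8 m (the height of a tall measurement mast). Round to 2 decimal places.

32.81 m/s

Log law: V ∝ ln(z/z₀). From the pair, with r = V₁/V₂ = 0.52632,
ln z₀ = (ln z₁ − r·ln z₂)/(1 − r) = (1.3813 − 0.52632×3.6738)/0.47368 = -1.1659 → z₀ = 0.3116 m
V₃ = V₁ · ln(z₃/z₀)/ln(z₁/z₀) = 16.0 × 5.2229/2.5472 = 32.8072 m/s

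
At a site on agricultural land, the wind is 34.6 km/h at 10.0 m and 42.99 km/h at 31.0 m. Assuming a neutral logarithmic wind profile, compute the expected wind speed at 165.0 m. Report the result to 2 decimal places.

Log law: V ∝ ln(z/z₀). From the pair, with r = V₁/V₂ = 0.80484,
ln z₀ = (ln z₁ − r·ln z₂)/(1 − r) = (2.3026 − 0.80484×3.4340)/0.19516 = -2.3633 → z₀ = 0.09411 m
V₃ = V₁ · ln(z₃/z₀)/ln(z₁/z₀) = 34.6 × 7.4692/4.6659 = 55.3885 km/h

55.39 km/h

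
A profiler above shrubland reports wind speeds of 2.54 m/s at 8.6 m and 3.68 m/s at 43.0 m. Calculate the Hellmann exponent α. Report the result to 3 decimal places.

α ≈ 0.230

Power law: V₂/V₁ = (z₂/z₁)^α ⇒ α = ln(V₂/V₁) / ln(z₂/z₁)
α = ln(3.68/2.54) / ln(43.0/8.6) = ln(1.4488) / ln(5.0000)
  = 0.37075 / 1.60944 = 0.23036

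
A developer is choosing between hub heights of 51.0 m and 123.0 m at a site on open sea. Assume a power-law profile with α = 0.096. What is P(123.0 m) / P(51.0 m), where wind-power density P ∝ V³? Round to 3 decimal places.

Speed ratio: V_B/V_A = (z_B/z_A)^α = (123.0/51.0)^0.096 = (2.4118)^0.096 = 1.08819
Power-density ratio: P_B/P_A = (V_B/V_A)³ = (1.08819)³ = 1.28858

1.289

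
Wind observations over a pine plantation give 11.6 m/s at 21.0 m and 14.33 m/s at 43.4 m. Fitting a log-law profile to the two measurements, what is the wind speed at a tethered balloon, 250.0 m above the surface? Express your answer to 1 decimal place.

20.9 m/s

Log law: V ∝ ln(z/z₀). From the pair, with r = V₁/V₂ = 0.80949,
ln z₀ = (ln z₁ − r·ln z₂)/(1 − r) = (3.0445 − 0.80949×3.7705)/0.19051 = -0.0400 → z₀ = 0.9607 m
V₃ = V₁ · ln(z₃/z₀)/ln(z₁/z₀) = 11.6 × 5.5615/3.0846 = 20.9149 m/s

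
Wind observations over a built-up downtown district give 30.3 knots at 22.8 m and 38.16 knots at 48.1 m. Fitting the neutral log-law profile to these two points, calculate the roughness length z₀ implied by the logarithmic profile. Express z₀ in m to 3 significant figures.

Log law: V(z) ∝ ln(z/z₀). With r = V₁/V₂ = 30.3/38.16 = 0.79403,
r · ln(z₂/z₀) = ln(z₁/z₀) ⇒ ln z₀ = (ln z₁ − r·ln z₂)/(1 − r)
ln z₀ = (3.12676 − 0.79403×3.87328) / 0.20597 = 0.2489
z₀ = exp(0.2489) = 1.283 m

z₀ ≈ 1.28 m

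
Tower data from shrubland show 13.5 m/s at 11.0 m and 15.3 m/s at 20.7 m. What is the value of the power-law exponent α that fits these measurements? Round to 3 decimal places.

α ≈ 0.198

Power law: V₂/V₁ = (z₂/z₁)^α ⇒ α = ln(V₂/V₁) / ln(z₂/z₁)
α = ln(15.3/13.5) / ln(20.7/11.0) = ln(1.1333) / ln(1.8818)
  = 0.12516 / 0.63224 = 0.19797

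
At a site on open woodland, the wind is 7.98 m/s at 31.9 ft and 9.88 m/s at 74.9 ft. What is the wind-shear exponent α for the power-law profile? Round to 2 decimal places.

α ≈ 0.25

Power law: V₂/V₁ = (z₂/z₁)^α ⇒ α = ln(V₂/V₁) / ln(z₂/z₁)
α = ln(9.88/7.98) / ln(74.9/31.9) = ln(1.2381) / ln(2.3480)
  = 0.21357 / 0.85355 = 0.25022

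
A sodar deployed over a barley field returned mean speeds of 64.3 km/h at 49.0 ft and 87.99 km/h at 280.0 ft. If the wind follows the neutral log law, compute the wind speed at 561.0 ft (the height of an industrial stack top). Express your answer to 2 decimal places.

97.44 km/h

Log law: V ∝ ln(z/z₀). From the pair, with r = V₁/V₂ = 0.73076,
ln z₀ = (ln z₁ − r·ln z₂)/(1 − r) = (3.8918 − 0.73076×5.6348)/0.26924 = -0.8390 → z₀ = 0.4321 ft
V₃ = V₁ · ln(z₃/z₀)/ln(z₁/z₀) = 64.3 × 7.1687/4.7308 = 97.4353 km/h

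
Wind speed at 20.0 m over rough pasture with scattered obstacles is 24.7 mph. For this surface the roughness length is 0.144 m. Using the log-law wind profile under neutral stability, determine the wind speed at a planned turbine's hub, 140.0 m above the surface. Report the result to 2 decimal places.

34.44 mph

Log law: V(z) ∝ ln(z/z₀), so V₂/V₁ = ln(z₂/z₀) / ln(z₁/z₀).
ln(140.0/0.144) = 6.8796, ln(20.0/0.144) = 4.9337
V₂ = 24.7 × 6.8796/4.9337 = 24.7 × 1.3944 = 34.4420 mph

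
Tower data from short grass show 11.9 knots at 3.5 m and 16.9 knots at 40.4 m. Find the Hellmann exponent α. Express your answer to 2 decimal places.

Power law: V₂/V₁ = (z₂/z₁)^α ⇒ α = ln(V₂/V₁) / ln(z₂/z₁)
α = ln(16.9/11.9) / ln(40.4/3.5) = ln(1.4202) / ln(11.5429)
  = 0.35078 / 2.44607 = 0.14340

α ≈ 0.14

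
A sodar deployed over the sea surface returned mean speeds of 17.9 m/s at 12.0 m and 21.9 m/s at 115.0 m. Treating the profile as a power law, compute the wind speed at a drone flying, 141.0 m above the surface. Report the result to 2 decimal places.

22.30 m/s

First find α: α = ln(V₂/V₁)/ln(z₂/z₁) = ln(21.9/17.9)/ln(115.0/12.0) = 0.20169/2.26003 = 0.0892
Extrapolate from 115.0 m to 141.0 m: V₃ = 21.9 × (141.0/115.0)^0.0892 = 21.9 × 1.0184 = 22.3020 m/s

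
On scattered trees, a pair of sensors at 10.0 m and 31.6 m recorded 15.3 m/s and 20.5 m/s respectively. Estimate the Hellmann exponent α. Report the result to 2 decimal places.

α ≈ 0.25

Power law: V₂/V₁ = (z₂/z₁)^α ⇒ α = ln(V₂/V₁) / ln(z₂/z₁)
α = ln(20.5/15.3) / ln(31.6/10.0) = ln(1.3399) / ln(3.1600)
  = 0.29257 / 1.15057 = 0.25428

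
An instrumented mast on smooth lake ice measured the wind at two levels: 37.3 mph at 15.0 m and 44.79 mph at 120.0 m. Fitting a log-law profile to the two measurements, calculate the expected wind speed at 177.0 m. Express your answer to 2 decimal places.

46.19 mph

Log law: V ∝ ln(z/z₀). From the pair, with r = V₁/V₂ = 0.83278,
ln z₀ = (ln z₁ − r·ln z₂)/(1 − r) = (2.7081 − 0.83278×4.7875)/0.16722 = -7.6475 → z₀ = 0.0004772 m
V₃ = V₁ · ln(z₃/z₀)/ln(z₁/z₀) = 37.3 × 12.8237/10.3556 = 46.1899 mph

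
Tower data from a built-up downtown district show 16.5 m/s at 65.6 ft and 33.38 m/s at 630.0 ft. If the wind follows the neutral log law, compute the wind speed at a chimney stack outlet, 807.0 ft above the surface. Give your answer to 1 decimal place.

35.2 m/s

Log law: V ∝ ln(z/z₀). From the pair, with r = V₁/V₂ = 0.49431,
ln z₀ = (ln z₁ − r·ln z₂)/(1 − r) = (4.1836 − 0.49431×6.4457)/0.50569 = 1.9724 → z₀ = 7.188 ft
V₃ = V₁ · ln(z₃/z₀)/ln(z₁/z₀) = 16.5 × 4.7210/2.2112 = 35.2276 m/s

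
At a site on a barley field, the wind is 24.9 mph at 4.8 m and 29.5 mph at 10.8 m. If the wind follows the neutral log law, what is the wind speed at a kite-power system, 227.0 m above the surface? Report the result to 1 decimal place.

46.8 mph

Log law: V ∝ ln(z/z₀). From the pair, with r = V₁/V₂ = 0.84407,
ln z₀ = (ln z₁ − r·ln z₂)/(1 − r) = (1.5686 − 0.84407×2.3795)/0.15593 = -2.8210 → z₀ = 0.05955 m
V₃ = V₁ · ln(z₃/z₀)/ln(z₁/z₀) = 24.9 × 8.2459/4.3896 = 46.7750 mph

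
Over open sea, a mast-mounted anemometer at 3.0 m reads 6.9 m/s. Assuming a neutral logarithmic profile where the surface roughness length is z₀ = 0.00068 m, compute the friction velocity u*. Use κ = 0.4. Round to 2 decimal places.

Log law: V(z) = (u*/κ) · ln(z/z₀) ⇒ u* = κ · V / ln(z/z₀)
u* = 0.4 × 6.9 / ln(3.0/0.00068) = 0.4 × 6.9 / 8.3920
   = 2.7600 / 8.3920 = 0.3289 m/s

u* ≈ 0.33 m/s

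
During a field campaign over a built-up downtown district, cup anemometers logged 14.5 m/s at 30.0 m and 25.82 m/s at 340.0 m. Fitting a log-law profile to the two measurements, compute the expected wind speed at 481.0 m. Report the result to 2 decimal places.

27.44 m/s

Log law: V ∝ ln(z/z₀). From the pair, with r = V₁/V₂ = 0.56158,
ln z₀ = (ln z₁ − r·ln z₂)/(1 − r) = (3.4012 − 0.56158×5.8289)/0.43842 = 0.2914 → z₀ = 1.338 m
V₃ = V₁ · ln(z₃/z₀)/ln(z₁/z₀) = 14.5 × 5.8844/3.1097 = 27.4376 m/s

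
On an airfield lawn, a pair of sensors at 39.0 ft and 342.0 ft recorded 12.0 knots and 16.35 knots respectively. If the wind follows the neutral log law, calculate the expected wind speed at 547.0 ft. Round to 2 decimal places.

Log law: V ∝ ln(z/z₀). From the pair, with r = V₁/V₂ = 0.73394,
ln z₀ = (ln z₁ − r·ln z₂)/(1 − r) = (3.6636 − 0.73394×5.8348)/0.26606 = -2.3261 → z₀ = 0.09768 ft
V₃ = V₁ · ln(z₃/z₀)/ln(z₁/z₀) = 12.0 × 8.6305/5.9897 = 17.2909 knots

17.29 knots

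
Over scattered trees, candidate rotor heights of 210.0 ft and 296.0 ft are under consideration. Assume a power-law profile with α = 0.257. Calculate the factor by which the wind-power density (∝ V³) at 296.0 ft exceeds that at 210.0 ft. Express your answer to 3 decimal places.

Speed ratio: V_B/V_A = (z_B/z_A)^α = (296.0/210.0)^0.257 = (1.4095)^0.257 = 1.09222
Power-density ratio: P_B/P_A = (V_B/V_A)³ = (1.09222)³ = 1.30297

1.303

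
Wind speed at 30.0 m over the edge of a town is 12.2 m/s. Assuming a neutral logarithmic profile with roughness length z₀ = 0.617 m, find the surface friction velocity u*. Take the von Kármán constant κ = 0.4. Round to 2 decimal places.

Log law: V(z) = (u*/κ) · ln(z/z₀) ⇒ u* = κ · V / ln(z/z₀)
u* = 0.4 × 12.2 / ln(30.0/0.617) = 0.4 × 12.2 / 3.8841
   = 4.8800 / 3.8841 = 1.2564 m/s

u* ≈ 1.26 m/s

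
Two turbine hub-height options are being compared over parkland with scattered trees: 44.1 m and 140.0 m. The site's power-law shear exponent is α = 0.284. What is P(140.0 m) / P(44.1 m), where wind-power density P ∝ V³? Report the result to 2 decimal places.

2.68

Speed ratio: V_B/V_A = (z_B/z_A)^α = (140.0/44.1)^0.284 = (3.1746)^0.284 = 1.38829
Power-density ratio: P_B/P_A = (V_B/V_A)³ = (1.38829)³ = 2.67571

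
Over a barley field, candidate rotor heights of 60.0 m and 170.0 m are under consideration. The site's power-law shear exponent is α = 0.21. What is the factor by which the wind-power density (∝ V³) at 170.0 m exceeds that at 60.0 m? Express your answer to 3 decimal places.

1.927

Speed ratio: V_B/V_A = (z_B/z_A)^α = (170.0/60.0)^0.21 = (2.8333)^0.21 = 1.24446
Power-density ratio: P_B/P_A = (V_B/V_A)³ = (1.24446)³ = 1.92729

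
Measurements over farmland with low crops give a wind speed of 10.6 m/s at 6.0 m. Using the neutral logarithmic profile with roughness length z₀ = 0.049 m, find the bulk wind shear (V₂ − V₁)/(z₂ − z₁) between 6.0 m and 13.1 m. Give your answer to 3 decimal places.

Log law: V₂ = V₁ · ln(z₂/z₀)/ln(z₁/z₀) = 10.6 × 5.5885/4.8077 = 12.3216 m/s
ΔV/Δz = (12.3216 − 10.6)/(13.1 − 6.0) = 1.7216/7.1000 = 0.24248 m/s/m

0.242 m/s/m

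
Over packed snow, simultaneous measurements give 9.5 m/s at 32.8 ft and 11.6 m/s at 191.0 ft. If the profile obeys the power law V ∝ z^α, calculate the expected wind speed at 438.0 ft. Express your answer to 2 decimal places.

12.74 m/s

First find α: α = ln(V₂/V₁)/ln(z₂/z₁) = ln(11.6/9.5)/ln(191.0/32.8) = 0.19971/1.76184 = 0.1134
Extrapolate from 191.0 ft to 438.0 ft: V₃ = 11.6 × (438.0/191.0)^0.1134 = 11.6 × 1.0986 = 12.7443 m/s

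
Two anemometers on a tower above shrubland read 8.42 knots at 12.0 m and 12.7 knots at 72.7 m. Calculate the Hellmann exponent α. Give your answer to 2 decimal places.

α ≈ 0.23

Power law: V₂/V₁ = (z₂/z₁)^α ⇒ α = ln(V₂/V₁) / ln(z₂/z₁)
α = ln(12.7/8.42) / ln(72.7/12.0) = ln(1.5083) / ln(6.0583)
  = 0.41099 / 1.80143 = 0.22815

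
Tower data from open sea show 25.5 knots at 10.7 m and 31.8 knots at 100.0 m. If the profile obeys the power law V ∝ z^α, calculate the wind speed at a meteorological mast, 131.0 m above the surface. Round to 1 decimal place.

First find α: α = ln(V₂/V₁)/ln(z₂/z₁) = ln(31.8/25.5)/ln(100.0/10.7) = 0.22079/2.23493 = 0.0988
Extrapolate from 100.0 m to 131.0 m: V₃ = 31.8 × (131.0/100.0)^0.0988 = 31.8 × 1.0270 = 32.6597 knots

32.7 knots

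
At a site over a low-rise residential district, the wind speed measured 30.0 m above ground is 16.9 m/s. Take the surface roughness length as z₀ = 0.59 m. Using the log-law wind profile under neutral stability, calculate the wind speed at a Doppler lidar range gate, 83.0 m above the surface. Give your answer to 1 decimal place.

21.3 m/s

Log law: V(z) ∝ ln(z/z₀), so V₂/V₁ = ln(z₂/z₀) / ln(z₁/z₀).
ln(83.0/0.59) = 4.9465, ln(30.0/0.59) = 3.9288
V₂ = 16.9 × 4.9465/3.9288 = 16.9 × 1.2590 = 21.2774 m/s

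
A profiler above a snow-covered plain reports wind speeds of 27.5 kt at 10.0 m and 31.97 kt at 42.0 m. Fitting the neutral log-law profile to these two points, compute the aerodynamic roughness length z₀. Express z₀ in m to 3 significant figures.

z₀ ≈ 0.00146 m

Log law: V(z) ∝ ln(z/z₀). With r = V₁/V₂ = 27.5/31.97 = 0.86018,
r · ln(z₂/z₀) = ln(z₁/z₀) ⇒ ln z₀ = (ln z₁ − r·ln z₂)/(1 − r)
ln z₀ = (2.30259 − 0.86018×3.73767) / 0.13982 = -6.5262
z₀ = exp(-6.5262) = 0.001465 m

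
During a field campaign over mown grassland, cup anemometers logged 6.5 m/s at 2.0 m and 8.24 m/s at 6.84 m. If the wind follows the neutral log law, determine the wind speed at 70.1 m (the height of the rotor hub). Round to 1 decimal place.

Log law: V ∝ ln(z/z₀). From the pair, with r = V₁/V₂ = 0.78883,
ln z₀ = (ln z₁ − r·ln z₂)/(1 − r) = (0.6931 − 0.78883×1.9228)/0.21117 = -3.9003 → z₀ = 0.02024 m
V₃ = V₁ · ln(z₃/z₀)/ln(z₁/z₀) = 6.5 × 8.1503/4.5935 = 11.5330 m/s

11.5 m/s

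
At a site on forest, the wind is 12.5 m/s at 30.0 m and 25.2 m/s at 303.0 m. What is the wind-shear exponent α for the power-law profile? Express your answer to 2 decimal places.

α ≈ 0.30

Power law: V₂/V₁ = (z₂/z₁)^α ⇒ α = ln(V₂/V₁) / ln(z₂/z₁)
α = ln(25.2/12.5) / ln(303.0/30.0) = ln(2.0160) / ln(10.1000)
  = 0.70112 / 2.31254 = 0.30318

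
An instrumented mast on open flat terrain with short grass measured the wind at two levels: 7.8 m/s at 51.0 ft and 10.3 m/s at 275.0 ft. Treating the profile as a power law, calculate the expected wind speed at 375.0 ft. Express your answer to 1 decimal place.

First find α: α = ln(V₂/V₁)/ln(z₂/z₁) = ln(10.3/7.8)/ln(275.0/51.0) = 0.27802/1.68495 = 0.1650
Extrapolate from 275.0 ft to 375.0 ft: V₃ = 10.3 × (375.0/275.0)^0.1650 = 10.3 × 1.0525 = 10.8408 m/s

10.8 m/s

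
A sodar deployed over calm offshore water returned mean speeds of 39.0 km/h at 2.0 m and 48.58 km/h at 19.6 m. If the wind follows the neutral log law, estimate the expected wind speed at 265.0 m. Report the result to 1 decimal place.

59.5 km/h

Log law: V ∝ ln(z/z₀). From the pair, with r = V₁/V₂ = 0.80280,
ln z₀ = (ln z₁ − r·ln z₂)/(1 − r) = (0.6931 − 0.80280×2.9755)/0.19720 = -8.5984 → z₀ = 0.0001844 m
V₃ = V₁ · ln(z₃/z₀)/ln(z₁/z₀) = 39.0 × 14.1781/9.2915 = 59.5108 km/h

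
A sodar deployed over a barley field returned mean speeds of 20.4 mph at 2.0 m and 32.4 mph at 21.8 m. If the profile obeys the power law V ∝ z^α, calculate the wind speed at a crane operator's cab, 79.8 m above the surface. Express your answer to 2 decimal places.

First find α: α = ln(V₂/V₁)/ln(z₂/z₁) = ln(32.4/20.4)/ln(21.8/2.0) = 0.46262/2.38876 = 0.1937
Extrapolate from 21.8 m to 79.8 m: V₃ = 32.4 × (79.8/21.8)^0.1937 = 32.4 × 1.2857 = 41.6567 mph

41.66 mph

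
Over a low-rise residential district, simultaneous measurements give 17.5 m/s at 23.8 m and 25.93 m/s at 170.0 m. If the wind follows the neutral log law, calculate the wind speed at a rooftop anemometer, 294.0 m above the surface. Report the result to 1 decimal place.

28.3 m/s

Log law: V ∝ ln(z/z₀). From the pair, with r = V₁/V₂ = 0.67489,
ln z₀ = (ln z₁ − r·ln z₂)/(1 − r) = (3.1697 − 0.67489×5.1358)/0.32511 = -0.9118 → z₀ = 0.4018 m
V₃ = V₁ · ln(z₃/z₀)/ln(z₁/z₀) = 17.5 × 6.5954/4.0815 = 28.2787 m/s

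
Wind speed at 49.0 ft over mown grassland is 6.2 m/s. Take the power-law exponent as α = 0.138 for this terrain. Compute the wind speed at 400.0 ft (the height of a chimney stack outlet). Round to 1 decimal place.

8.3 m/s

Power-law profile: V₂ = V₁ · (z₂/z₁)^α
V₂ = 6.2 × (400.0/49.0)^0.138 = 6.2 × (8.1633)^0.138
    = 6.2 × 1.3361 = 8.2838 m/s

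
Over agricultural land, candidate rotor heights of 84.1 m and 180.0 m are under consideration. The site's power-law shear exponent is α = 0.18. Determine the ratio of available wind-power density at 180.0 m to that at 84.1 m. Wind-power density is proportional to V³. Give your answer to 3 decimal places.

1.508

Speed ratio: V_B/V_A = (z_B/z_A)^α = (180.0/84.1)^0.18 = (2.1403)^0.18 = 1.14679
Power-density ratio: P_B/P_A = (V_B/V_A)³ = (1.14679)³ = 1.50819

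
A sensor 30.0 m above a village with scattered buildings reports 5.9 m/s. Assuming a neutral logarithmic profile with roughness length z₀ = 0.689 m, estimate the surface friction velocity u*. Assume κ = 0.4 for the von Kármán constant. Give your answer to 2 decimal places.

u* ≈ 0.63 m/s

Log law: V(z) = (u*/κ) · ln(z/z₀) ⇒ u* = κ · V / ln(z/z₀)
u* = 0.4 × 5.9 / ln(30.0/0.689) = 0.4 × 5.9 / 3.7737
   = 2.3600 / 3.7737 = 0.6254 m/s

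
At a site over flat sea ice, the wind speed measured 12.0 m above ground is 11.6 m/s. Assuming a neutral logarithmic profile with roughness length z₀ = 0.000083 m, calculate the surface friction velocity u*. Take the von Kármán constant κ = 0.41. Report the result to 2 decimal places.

Log law: V(z) = (u*/κ) · ln(z/z₀) ⇒ u* = κ · V / ln(z/z₀)
u* = 0.41 × 11.6 / ln(12.0/0.000083) = 0.41 × 11.6 / 11.8816
   = 4.7560 / 11.8816 = 0.4003 m/s

u* ≈ 0.40 m/s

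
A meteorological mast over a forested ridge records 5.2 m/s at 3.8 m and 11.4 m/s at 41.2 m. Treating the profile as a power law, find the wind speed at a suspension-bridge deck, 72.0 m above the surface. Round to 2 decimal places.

13.70 m/s

First find α: α = ln(V₂/V₁)/ln(z₂/z₁) = ln(11.4/5.2)/ln(41.2/3.8) = 0.78495/2.38344 = 0.3293
Extrapolate from 41.2 m to 72.0 m: V₃ = 11.4 × (72.0/41.2)^0.3293 = 11.4 × 1.2018 = 13.7009 m/s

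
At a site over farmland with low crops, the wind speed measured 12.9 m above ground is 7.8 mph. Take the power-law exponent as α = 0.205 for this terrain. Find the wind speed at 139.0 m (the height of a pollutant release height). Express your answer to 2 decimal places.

Power-law profile: V₂ = V₁ · (z₂/z₁)^α
V₂ = 7.8 × (139.0/12.9)^0.205 = 7.8 × (10.7752)^0.205
    = 7.8 × 1.6280 = 12.6982 mph

12.70 mph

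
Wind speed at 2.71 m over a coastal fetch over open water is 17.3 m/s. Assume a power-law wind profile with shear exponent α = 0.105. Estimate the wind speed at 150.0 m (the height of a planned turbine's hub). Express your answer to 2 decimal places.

Power-law profile: V₂ = V₁ · (z₂/z₁)^α
V₂ = 17.3 × (150.0/2.71)^0.105 = 17.3 × (55.3506)^0.105
    = 17.3 × 1.5242 = 26.3678 m/s

26.37 m/s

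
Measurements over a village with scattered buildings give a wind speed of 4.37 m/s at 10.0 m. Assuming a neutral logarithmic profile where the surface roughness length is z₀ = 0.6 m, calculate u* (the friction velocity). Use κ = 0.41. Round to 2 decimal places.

Log law: V(z) = (u*/κ) · ln(z/z₀) ⇒ u* = κ · V / ln(z/z₀)
u* = 0.41 × 4.37 / ln(10.0/0.6) = 0.41 × 4.37 / 2.8134
   = 1.7917 / 2.8134 = 0.6368 m/s

u* ≈ 0.64 m/s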